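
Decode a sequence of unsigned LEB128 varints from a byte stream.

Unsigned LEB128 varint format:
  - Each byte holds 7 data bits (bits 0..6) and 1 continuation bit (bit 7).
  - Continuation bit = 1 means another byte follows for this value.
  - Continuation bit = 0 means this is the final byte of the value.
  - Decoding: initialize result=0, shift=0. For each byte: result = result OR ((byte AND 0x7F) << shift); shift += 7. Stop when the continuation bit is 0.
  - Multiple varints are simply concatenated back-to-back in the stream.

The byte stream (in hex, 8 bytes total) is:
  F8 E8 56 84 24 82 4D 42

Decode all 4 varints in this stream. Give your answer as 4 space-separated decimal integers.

Answer: 1422456 4612 9858 66

Derivation:
  byte[0]=0xF8 cont=1 payload=0x78=120: acc |= 120<<0 -> acc=120 shift=7
  byte[1]=0xE8 cont=1 payload=0x68=104: acc |= 104<<7 -> acc=13432 shift=14
  byte[2]=0x56 cont=0 payload=0x56=86: acc |= 86<<14 -> acc=1422456 shift=21 [end]
Varint 1: bytes[0:3] = F8 E8 56 -> value 1422456 (3 byte(s))
  byte[3]=0x84 cont=1 payload=0x04=4: acc |= 4<<0 -> acc=4 shift=7
  byte[4]=0x24 cont=0 payload=0x24=36: acc |= 36<<7 -> acc=4612 shift=14 [end]
Varint 2: bytes[3:5] = 84 24 -> value 4612 (2 byte(s))
  byte[5]=0x82 cont=1 payload=0x02=2: acc |= 2<<0 -> acc=2 shift=7
  byte[6]=0x4D cont=0 payload=0x4D=77: acc |= 77<<7 -> acc=9858 shift=14 [end]
Varint 3: bytes[5:7] = 82 4D -> value 9858 (2 byte(s))
  byte[7]=0x42 cont=0 payload=0x42=66: acc |= 66<<0 -> acc=66 shift=7 [end]
Varint 4: bytes[7:8] = 42 -> value 66 (1 byte(s))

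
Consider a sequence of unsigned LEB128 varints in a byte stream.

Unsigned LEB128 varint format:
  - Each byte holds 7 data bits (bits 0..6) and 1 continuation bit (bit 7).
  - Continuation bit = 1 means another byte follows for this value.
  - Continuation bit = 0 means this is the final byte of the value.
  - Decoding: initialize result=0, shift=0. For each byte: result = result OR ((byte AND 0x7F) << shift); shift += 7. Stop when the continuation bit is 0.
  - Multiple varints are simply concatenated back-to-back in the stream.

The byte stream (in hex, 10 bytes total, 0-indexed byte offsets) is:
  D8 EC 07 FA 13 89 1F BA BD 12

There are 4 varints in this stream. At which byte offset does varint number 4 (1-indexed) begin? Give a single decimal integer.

Answer: 7

Derivation:
  byte[0]=0xD8 cont=1 payload=0x58=88: acc |= 88<<0 -> acc=88 shift=7
  byte[1]=0xEC cont=1 payload=0x6C=108: acc |= 108<<7 -> acc=13912 shift=14
  byte[2]=0x07 cont=0 payload=0x07=7: acc |= 7<<14 -> acc=128600 shift=21 [end]
Varint 1: bytes[0:3] = D8 EC 07 -> value 128600 (3 byte(s))
  byte[3]=0xFA cont=1 payload=0x7A=122: acc |= 122<<0 -> acc=122 shift=7
  byte[4]=0x13 cont=0 payload=0x13=19: acc |= 19<<7 -> acc=2554 shift=14 [end]
Varint 2: bytes[3:5] = FA 13 -> value 2554 (2 byte(s))
  byte[5]=0x89 cont=1 payload=0x09=9: acc |= 9<<0 -> acc=9 shift=7
  byte[6]=0x1F cont=0 payload=0x1F=31: acc |= 31<<7 -> acc=3977 shift=14 [end]
Varint 3: bytes[5:7] = 89 1F -> value 3977 (2 byte(s))
  byte[7]=0xBA cont=1 payload=0x3A=58: acc |= 58<<0 -> acc=58 shift=7
  byte[8]=0xBD cont=1 payload=0x3D=61: acc |= 61<<7 -> acc=7866 shift=14
  byte[9]=0x12 cont=0 payload=0x12=18: acc |= 18<<14 -> acc=302778 shift=21 [end]
Varint 4: bytes[7:10] = BA BD 12 -> value 302778 (3 byte(s))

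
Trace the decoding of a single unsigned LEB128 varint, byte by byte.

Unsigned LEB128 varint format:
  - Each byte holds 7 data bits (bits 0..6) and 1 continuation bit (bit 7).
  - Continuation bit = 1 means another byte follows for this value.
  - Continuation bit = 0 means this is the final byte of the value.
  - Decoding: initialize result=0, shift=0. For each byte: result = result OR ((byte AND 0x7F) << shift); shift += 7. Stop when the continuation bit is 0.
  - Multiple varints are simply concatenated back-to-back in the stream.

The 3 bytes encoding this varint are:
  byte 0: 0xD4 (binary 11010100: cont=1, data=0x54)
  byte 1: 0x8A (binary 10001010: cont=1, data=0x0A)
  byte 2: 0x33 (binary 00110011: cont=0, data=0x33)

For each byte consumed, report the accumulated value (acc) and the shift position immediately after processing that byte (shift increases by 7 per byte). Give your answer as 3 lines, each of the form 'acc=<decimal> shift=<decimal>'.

byte 0=0xD4: payload=0x54=84, contrib = 84<<0 = 84; acc -> 84, shift -> 7
byte 1=0x8A: payload=0x0A=10, contrib = 10<<7 = 1280; acc -> 1364, shift -> 14
byte 2=0x33: payload=0x33=51, contrib = 51<<14 = 835584; acc -> 836948, shift -> 21

Answer: acc=84 shift=7
acc=1364 shift=14
acc=836948 shift=21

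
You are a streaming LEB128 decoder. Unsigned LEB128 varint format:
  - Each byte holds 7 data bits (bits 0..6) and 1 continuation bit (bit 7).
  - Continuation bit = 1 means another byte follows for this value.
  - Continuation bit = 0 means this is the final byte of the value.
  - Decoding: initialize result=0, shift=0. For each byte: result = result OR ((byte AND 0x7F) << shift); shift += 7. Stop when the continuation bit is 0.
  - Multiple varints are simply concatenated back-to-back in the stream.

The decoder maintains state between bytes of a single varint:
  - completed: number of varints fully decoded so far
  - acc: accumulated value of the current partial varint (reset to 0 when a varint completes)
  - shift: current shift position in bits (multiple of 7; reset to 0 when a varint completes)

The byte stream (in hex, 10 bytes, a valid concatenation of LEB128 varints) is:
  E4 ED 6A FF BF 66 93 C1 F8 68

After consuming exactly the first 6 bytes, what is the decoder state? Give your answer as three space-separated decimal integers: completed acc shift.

Answer: 2 0 0

Derivation:
byte[0]=0xE4 cont=1 payload=0x64: acc |= 100<<0 -> completed=0 acc=100 shift=7
byte[1]=0xED cont=1 payload=0x6D: acc |= 109<<7 -> completed=0 acc=14052 shift=14
byte[2]=0x6A cont=0 payload=0x6A: varint #1 complete (value=1750756); reset -> completed=1 acc=0 shift=0
byte[3]=0xFF cont=1 payload=0x7F: acc |= 127<<0 -> completed=1 acc=127 shift=7
byte[4]=0xBF cont=1 payload=0x3F: acc |= 63<<7 -> completed=1 acc=8191 shift=14
byte[5]=0x66 cont=0 payload=0x66: varint #2 complete (value=1679359); reset -> completed=2 acc=0 shift=0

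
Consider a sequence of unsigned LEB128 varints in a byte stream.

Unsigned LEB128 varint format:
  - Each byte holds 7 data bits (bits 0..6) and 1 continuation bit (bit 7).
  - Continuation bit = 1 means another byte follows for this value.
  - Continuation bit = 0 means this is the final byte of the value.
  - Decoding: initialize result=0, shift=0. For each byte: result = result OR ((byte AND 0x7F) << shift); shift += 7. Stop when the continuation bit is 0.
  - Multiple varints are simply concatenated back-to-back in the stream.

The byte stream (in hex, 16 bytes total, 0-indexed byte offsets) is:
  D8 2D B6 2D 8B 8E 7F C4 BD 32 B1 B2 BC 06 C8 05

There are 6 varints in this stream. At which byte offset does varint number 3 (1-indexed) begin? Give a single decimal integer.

  byte[0]=0xD8 cont=1 payload=0x58=88: acc |= 88<<0 -> acc=88 shift=7
  byte[1]=0x2D cont=0 payload=0x2D=45: acc |= 45<<7 -> acc=5848 shift=14 [end]
Varint 1: bytes[0:2] = D8 2D -> value 5848 (2 byte(s))
  byte[2]=0xB6 cont=1 payload=0x36=54: acc |= 54<<0 -> acc=54 shift=7
  byte[3]=0x2D cont=0 payload=0x2D=45: acc |= 45<<7 -> acc=5814 shift=14 [end]
Varint 2: bytes[2:4] = B6 2D -> value 5814 (2 byte(s))
  byte[4]=0x8B cont=1 payload=0x0B=11: acc |= 11<<0 -> acc=11 shift=7
  byte[5]=0x8E cont=1 payload=0x0E=14: acc |= 14<<7 -> acc=1803 shift=14
  byte[6]=0x7F cont=0 payload=0x7F=127: acc |= 127<<14 -> acc=2082571 shift=21 [end]
Varint 3: bytes[4:7] = 8B 8E 7F -> value 2082571 (3 byte(s))
  byte[7]=0xC4 cont=1 payload=0x44=68: acc |= 68<<0 -> acc=68 shift=7
  byte[8]=0xBD cont=1 payload=0x3D=61: acc |= 61<<7 -> acc=7876 shift=14
  byte[9]=0x32 cont=0 payload=0x32=50: acc |= 50<<14 -> acc=827076 shift=21 [end]
Varint 4: bytes[7:10] = C4 BD 32 -> value 827076 (3 byte(s))
  byte[10]=0xB1 cont=1 payload=0x31=49: acc |= 49<<0 -> acc=49 shift=7
  byte[11]=0xB2 cont=1 payload=0x32=50: acc |= 50<<7 -> acc=6449 shift=14
  byte[12]=0xBC cont=1 payload=0x3C=60: acc |= 60<<14 -> acc=989489 shift=21
  byte[13]=0x06 cont=0 payload=0x06=6: acc |= 6<<21 -> acc=13572401 shift=28 [end]
Varint 5: bytes[10:14] = B1 B2 BC 06 -> value 13572401 (4 byte(s))
  byte[14]=0xC8 cont=1 payload=0x48=72: acc |= 72<<0 -> acc=72 shift=7
  byte[15]=0x05 cont=0 payload=0x05=5: acc |= 5<<7 -> acc=712 shift=14 [end]
Varint 6: bytes[14:16] = C8 05 -> value 712 (2 byte(s))

Answer: 4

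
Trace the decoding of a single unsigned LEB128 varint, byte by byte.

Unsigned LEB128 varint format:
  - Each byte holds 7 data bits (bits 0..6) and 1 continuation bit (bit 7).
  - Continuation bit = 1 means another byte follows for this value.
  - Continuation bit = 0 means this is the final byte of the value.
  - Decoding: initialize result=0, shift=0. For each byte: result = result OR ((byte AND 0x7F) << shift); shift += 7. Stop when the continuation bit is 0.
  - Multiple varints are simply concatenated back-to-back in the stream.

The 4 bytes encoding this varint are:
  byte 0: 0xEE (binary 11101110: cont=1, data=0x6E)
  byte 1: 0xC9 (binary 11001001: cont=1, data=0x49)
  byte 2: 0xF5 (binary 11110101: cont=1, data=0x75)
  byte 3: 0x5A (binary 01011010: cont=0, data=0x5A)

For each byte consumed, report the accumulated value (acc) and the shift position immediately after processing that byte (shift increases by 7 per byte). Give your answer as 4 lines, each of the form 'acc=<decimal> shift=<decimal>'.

Answer: acc=110 shift=7
acc=9454 shift=14
acc=1926382 shift=21
acc=190670062 shift=28

Derivation:
byte 0=0xEE: payload=0x6E=110, contrib = 110<<0 = 110; acc -> 110, shift -> 7
byte 1=0xC9: payload=0x49=73, contrib = 73<<7 = 9344; acc -> 9454, shift -> 14
byte 2=0xF5: payload=0x75=117, contrib = 117<<14 = 1916928; acc -> 1926382, shift -> 21
byte 3=0x5A: payload=0x5A=90, contrib = 90<<21 = 188743680; acc -> 190670062, shift -> 28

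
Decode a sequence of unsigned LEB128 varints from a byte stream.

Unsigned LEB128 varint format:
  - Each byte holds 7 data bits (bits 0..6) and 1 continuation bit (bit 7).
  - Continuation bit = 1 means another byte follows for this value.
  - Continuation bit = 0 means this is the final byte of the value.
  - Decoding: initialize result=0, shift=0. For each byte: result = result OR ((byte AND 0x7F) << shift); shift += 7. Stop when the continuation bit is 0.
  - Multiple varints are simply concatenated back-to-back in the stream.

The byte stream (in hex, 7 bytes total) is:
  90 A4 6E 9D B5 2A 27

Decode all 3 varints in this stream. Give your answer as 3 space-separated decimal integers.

  byte[0]=0x90 cont=1 payload=0x10=16: acc |= 16<<0 -> acc=16 shift=7
  byte[1]=0xA4 cont=1 payload=0x24=36: acc |= 36<<7 -> acc=4624 shift=14
  byte[2]=0x6E cont=0 payload=0x6E=110: acc |= 110<<14 -> acc=1806864 shift=21 [end]
Varint 1: bytes[0:3] = 90 A4 6E -> value 1806864 (3 byte(s))
  byte[3]=0x9D cont=1 payload=0x1D=29: acc |= 29<<0 -> acc=29 shift=7
  byte[4]=0xB5 cont=1 payload=0x35=53: acc |= 53<<7 -> acc=6813 shift=14
  byte[5]=0x2A cont=0 payload=0x2A=42: acc |= 42<<14 -> acc=694941 shift=21 [end]
Varint 2: bytes[3:6] = 9D B5 2A -> value 694941 (3 byte(s))
  byte[6]=0x27 cont=0 payload=0x27=39: acc |= 39<<0 -> acc=39 shift=7 [end]
Varint 3: bytes[6:7] = 27 -> value 39 (1 byte(s))

Answer: 1806864 694941 39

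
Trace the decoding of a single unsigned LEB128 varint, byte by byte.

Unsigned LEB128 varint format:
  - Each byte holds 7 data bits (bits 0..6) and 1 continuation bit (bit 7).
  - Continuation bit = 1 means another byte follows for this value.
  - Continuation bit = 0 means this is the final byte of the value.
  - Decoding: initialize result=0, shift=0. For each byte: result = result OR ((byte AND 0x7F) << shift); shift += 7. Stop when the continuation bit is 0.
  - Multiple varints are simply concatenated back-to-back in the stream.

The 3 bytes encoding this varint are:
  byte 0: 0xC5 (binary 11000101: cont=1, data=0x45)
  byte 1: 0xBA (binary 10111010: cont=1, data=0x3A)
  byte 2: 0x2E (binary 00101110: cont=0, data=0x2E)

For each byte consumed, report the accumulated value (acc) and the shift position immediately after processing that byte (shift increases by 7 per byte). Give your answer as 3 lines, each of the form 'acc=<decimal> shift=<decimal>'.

byte 0=0xC5: payload=0x45=69, contrib = 69<<0 = 69; acc -> 69, shift -> 7
byte 1=0xBA: payload=0x3A=58, contrib = 58<<7 = 7424; acc -> 7493, shift -> 14
byte 2=0x2E: payload=0x2E=46, contrib = 46<<14 = 753664; acc -> 761157, shift -> 21

Answer: acc=69 shift=7
acc=7493 shift=14
acc=761157 shift=21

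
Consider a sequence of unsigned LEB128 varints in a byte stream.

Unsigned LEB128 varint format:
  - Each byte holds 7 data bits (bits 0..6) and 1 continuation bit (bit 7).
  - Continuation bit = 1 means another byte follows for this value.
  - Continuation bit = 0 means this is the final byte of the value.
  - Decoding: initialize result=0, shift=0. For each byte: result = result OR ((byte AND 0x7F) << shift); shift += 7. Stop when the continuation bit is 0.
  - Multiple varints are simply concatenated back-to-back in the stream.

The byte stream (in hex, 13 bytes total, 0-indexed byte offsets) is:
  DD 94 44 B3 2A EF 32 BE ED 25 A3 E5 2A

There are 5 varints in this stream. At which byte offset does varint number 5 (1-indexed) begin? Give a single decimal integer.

  byte[0]=0xDD cont=1 payload=0x5D=93: acc |= 93<<0 -> acc=93 shift=7
  byte[1]=0x94 cont=1 payload=0x14=20: acc |= 20<<7 -> acc=2653 shift=14
  byte[2]=0x44 cont=0 payload=0x44=68: acc |= 68<<14 -> acc=1116765 shift=21 [end]
Varint 1: bytes[0:3] = DD 94 44 -> value 1116765 (3 byte(s))
  byte[3]=0xB3 cont=1 payload=0x33=51: acc |= 51<<0 -> acc=51 shift=7
  byte[4]=0x2A cont=0 payload=0x2A=42: acc |= 42<<7 -> acc=5427 shift=14 [end]
Varint 2: bytes[3:5] = B3 2A -> value 5427 (2 byte(s))
  byte[5]=0xEF cont=1 payload=0x6F=111: acc |= 111<<0 -> acc=111 shift=7
  byte[6]=0x32 cont=0 payload=0x32=50: acc |= 50<<7 -> acc=6511 shift=14 [end]
Varint 3: bytes[5:7] = EF 32 -> value 6511 (2 byte(s))
  byte[7]=0xBE cont=1 payload=0x3E=62: acc |= 62<<0 -> acc=62 shift=7
  byte[8]=0xED cont=1 payload=0x6D=109: acc |= 109<<7 -> acc=14014 shift=14
  byte[9]=0x25 cont=0 payload=0x25=37: acc |= 37<<14 -> acc=620222 shift=21 [end]
Varint 4: bytes[7:10] = BE ED 25 -> value 620222 (3 byte(s))
  byte[10]=0xA3 cont=1 payload=0x23=35: acc |= 35<<0 -> acc=35 shift=7
  byte[11]=0xE5 cont=1 payload=0x65=101: acc |= 101<<7 -> acc=12963 shift=14
  byte[12]=0x2A cont=0 payload=0x2A=42: acc |= 42<<14 -> acc=701091 shift=21 [end]
Varint 5: bytes[10:13] = A3 E5 2A -> value 701091 (3 byte(s))

Answer: 10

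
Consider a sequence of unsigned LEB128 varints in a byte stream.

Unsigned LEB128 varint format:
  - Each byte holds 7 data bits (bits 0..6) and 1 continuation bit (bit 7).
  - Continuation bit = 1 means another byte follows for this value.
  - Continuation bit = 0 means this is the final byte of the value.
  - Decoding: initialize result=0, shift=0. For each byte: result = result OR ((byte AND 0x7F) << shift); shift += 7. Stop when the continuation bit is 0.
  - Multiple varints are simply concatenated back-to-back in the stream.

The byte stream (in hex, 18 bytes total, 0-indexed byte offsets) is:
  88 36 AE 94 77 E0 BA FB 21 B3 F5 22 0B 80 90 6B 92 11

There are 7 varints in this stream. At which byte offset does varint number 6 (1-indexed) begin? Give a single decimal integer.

  byte[0]=0x88 cont=1 payload=0x08=8: acc |= 8<<0 -> acc=8 shift=7
  byte[1]=0x36 cont=0 payload=0x36=54: acc |= 54<<7 -> acc=6920 shift=14 [end]
Varint 1: bytes[0:2] = 88 36 -> value 6920 (2 byte(s))
  byte[2]=0xAE cont=1 payload=0x2E=46: acc |= 46<<0 -> acc=46 shift=7
  byte[3]=0x94 cont=1 payload=0x14=20: acc |= 20<<7 -> acc=2606 shift=14
  byte[4]=0x77 cont=0 payload=0x77=119: acc |= 119<<14 -> acc=1952302 shift=21 [end]
Varint 2: bytes[2:5] = AE 94 77 -> value 1952302 (3 byte(s))
  byte[5]=0xE0 cont=1 payload=0x60=96: acc |= 96<<0 -> acc=96 shift=7
  byte[6]=0xBA cont=1 payload=0x3A=58: acc |= 58<<7 -> acc=7520 shift=14
  byte[7]=0xFB cont=1 payload=0x7B=123: acc |= 123<<14 -> acc=2022752 shift=21
  byte[8]=0x21 cont=0 payload=0x21=33: acc |= 33<<21 -> acc=71228768 shift=28 [end]
Varint 3: bytes[5:9] = E0 BA FB 21 -> value 71228768 (4 byte(s))
  byte[9]=0xB3 cont=1 payload=0x33=51: acc |= 51<<0 -> acc=51 shift=7
  byte[10]=0xF5 cont=1 payload=0x75=117: acc |= 117<<7 -> acc=15027 shift=14
  byte[11]=0x22 cont=0 payload=0x22=34: acc |= 34<<14 -> acc=572083 shift=21 [end]
Varint 4: bytes[9:12] = B3 F5 22 -> value 572083 (3 byte(s))
  byte[12]=0x0B cont=0 payload=0x0B=11: acc |= 11<<0 -> acc=11 shift=7 [end]
Varint 5: bytes[12:13] = 0B -> value 11 (1 byte(s))
  byte[13]=0x80 cont=1 payload=0x00=0: acc |= 0<<0 -> acc=0 shift=7
  byte[14]=0x90 cont=1 payload=0x10=16: acc |= 16<<7 -> acc=2048 shift=14
  byte[15]=0x6B cont=0 payload=0x6B=107: acc |= 107<<14 -> acc=1755136 shift=21 [end]
Varint 6: bytes[13:16] = 80 90 6B -> value 1755136 (3 byte(s))
  byte[16]=0x92 cont=1 payload=0x12=18: acc |= 18<<0 -> acc=18 shift=7
  byte[17]=0x11 cont=0 payload=0x11=17: acc |= 17<<7 -> acc=2194 shift=14 [end]
Varint 7: bytes[16:18] = 92 11 -> value 2194 (2 byte(s))

Answer: 13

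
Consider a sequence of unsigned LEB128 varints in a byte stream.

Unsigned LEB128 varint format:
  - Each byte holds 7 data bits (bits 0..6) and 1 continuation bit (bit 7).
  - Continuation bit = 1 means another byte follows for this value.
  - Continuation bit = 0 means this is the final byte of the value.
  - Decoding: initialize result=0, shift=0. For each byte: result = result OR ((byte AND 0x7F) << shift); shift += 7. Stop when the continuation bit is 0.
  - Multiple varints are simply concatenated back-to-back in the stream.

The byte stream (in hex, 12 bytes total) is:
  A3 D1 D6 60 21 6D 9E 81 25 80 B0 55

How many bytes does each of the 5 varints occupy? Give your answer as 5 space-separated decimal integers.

Answer: 4 1 1 3 3

Derivation:
  byte[0]=0xA3 cont=1 payload=0x23=35: acc |= 35<<0 -> acc=35 shift=7
  byte[1]=0xD1 cont=1 payload=0x51=81: acc |= 81<<7 -> acc=10403 shift=14
  byte[2]=0xD6 cont=1 payload=0x56=86: acc |= 86<<14 -> acc=1419427 shift=21
  byte[3]=0x60 cont=0 payload=0x60=96: acc |= 96<<21 -> acc=202746019 shift=28 [end]
Varint 1: bytes[0:4] = A3 D1 D6 60 -> value 202746019 (4 byte(s))
  byte[4]=0x21 cont=0 payload=0x21=33: acc |= 33<<0 -> acc=33 shift=7 [end]
Varint 2: bytes[4:5] = 21 -> value 33 (1 byte(s))
  byte[5]=0x6D cont=0 payload=0x6D=109: acc |= 109<<0 -> acc=109 shift=7 [end]
Varint 3: bytes[5:6] = 6D -> value 109 (1 byte(s))
  byte[6]=0x9E cont=1 payload=0x1E=30: acc |= 30<<0 -> acc=30 shift=7
  byte[7]=0x81 cont=1 payload=0x01=1: acc |= 1<<7 -> acc=158 shift=14
  byte[8]=0x25 cont=0 payload=0x25=37: acc |= 37<<14 -> acc=606366 shift=21 [end]
Varint 4: bytes[6:9] = 9E 81 25 -> value 606366 (3 byte(s))
  byte[9]=0x80 cont=1 payload=0x00=0: acc |= 0<<0 -> acc=0 shift=7
  byte[10]=0xB0 cont=1 payload=0x30=48: acc |= 48<<7 -> acc=6144 shift=14
  byte[11]=0x55 cont=0 payload=0x55=85: acc |= 85<<14 -> acc=1398784 shift=21 [end]
Varint 5: bytes[9:12] = 80 B0 55 -> value 1398784 (3 byte(s))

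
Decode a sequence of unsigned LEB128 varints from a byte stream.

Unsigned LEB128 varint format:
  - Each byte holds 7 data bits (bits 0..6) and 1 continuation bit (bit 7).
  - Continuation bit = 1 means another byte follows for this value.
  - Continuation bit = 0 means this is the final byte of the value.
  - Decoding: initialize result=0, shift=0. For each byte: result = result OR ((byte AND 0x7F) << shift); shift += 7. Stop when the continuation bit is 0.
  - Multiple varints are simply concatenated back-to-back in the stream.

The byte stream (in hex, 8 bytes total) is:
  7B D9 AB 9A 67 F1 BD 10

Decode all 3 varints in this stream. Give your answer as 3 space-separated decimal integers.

  byte[0]=0x7B cont=0 payload=0x7B=123: acc |= 123<<0 -> acc=123 shift=7 [end]
Varint 1: bytes[0:1] = 7B -> value 123 (1 byte(s))
  byte[1]=0xD9 cont=1 payload=0x59=89: acc |= 89<<0 -> acc=89 shift=7
  byte[2]=0xAB cont=1 payload=0x2B=43: acc |= 43<<7 -> acc=5593 shift=14
  byte[3]=0x9A cont=1 payload=0x1A=26: acc |= 26<<14 -> acc=431577 shift=21
  byte[4]=0x67 cont=0 payload=0x67=103: acc |= 103<<21 -> acc=216438233 shift=28 [end]
Varint 2: bytes[1:5] = D9 AB 9A 67 -> value 216438233 (4 byte(s))
  byte[5]=0xF1 cont=1 payload=0x71=113: acc |= 113<<0 -> acc=113 shift=7
  byte[6]=0xBD cont=1 payload=0x3D=61: acc |= 61<<7 -> acc=7921 shift=14
  byte[7]=0x10 cont=0 payload=0x10=16: acc |= 16<<14 -> acc=270065 shift=21 [end]
Varint 3: bytes[5:8] = F1 BD 10 -> value 270065 (3 byte(s))

Answer: 123 216438233 270065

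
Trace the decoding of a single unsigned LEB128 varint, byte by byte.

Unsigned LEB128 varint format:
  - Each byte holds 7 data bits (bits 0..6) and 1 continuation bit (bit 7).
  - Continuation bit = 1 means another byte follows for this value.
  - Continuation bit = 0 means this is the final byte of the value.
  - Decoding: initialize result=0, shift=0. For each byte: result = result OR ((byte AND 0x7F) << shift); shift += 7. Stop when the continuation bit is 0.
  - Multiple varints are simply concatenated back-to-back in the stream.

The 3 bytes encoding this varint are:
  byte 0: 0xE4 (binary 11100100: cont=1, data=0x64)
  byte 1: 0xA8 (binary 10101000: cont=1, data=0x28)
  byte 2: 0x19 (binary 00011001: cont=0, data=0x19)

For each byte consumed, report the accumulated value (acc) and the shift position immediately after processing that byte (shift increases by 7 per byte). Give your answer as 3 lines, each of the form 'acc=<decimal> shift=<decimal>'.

byte 0=0xE4: payload=0x64=100, contrib = 100<<0 = 100; acc -> 100, shift -> 7
byte 1=0xA8: payload=0x28=40, contrib = 40<<7 = 5120; acc -> 5220, shift -> 14
byte 2=0x19: payload=0x19=25, contrib = 25<<14 = 409600; acc -> 414820, shift -> 21

Answer: acc=100 shift=7
acc=5220 shift=14
acc=414820 shift=21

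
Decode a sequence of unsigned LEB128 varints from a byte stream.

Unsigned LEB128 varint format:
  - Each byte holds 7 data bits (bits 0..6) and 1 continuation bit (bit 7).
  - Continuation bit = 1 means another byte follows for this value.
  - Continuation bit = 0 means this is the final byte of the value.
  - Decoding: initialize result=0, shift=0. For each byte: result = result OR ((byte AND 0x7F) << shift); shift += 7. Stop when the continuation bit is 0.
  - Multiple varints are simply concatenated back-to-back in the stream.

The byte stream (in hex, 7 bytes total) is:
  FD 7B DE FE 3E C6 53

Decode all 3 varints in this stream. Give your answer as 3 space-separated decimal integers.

Answer: 15869 1032030 10694

Derivation:
  byte[0]=0xFD cont=1 payload=0x7D=125: acc |= 125<<0 -> acc=125 shift=7
  byte[1]=0x7B cont=0 payload=0x7B=123: acc |= 123<<7 -> acc=15869 shift=14 [end]
Varint 1: bytes[0:2] = FD 7B -> value 15869 (2 byte(s))
  byte[2]=0xDE cont=1 payload=0x5E=94: acc |= 94<<0 -> acc=94 shift=7
  byte[3]=0xFE cont=1 payload=0x7E=126: acc |= 126<<7 -> acc=16222 shift=14
  byte[4]=0x3E cont=0 payload=0x3E=62: acc |= 62<<14 -> acc=1032030 shift=21 [end]
Varint 2: bytes[2:5] = DE FE 3E -> value 1032030 (3 byte(s))
  byte[5]=0xC6 cont=1 payload=0x46=70: acc |= 70<<0 -> acc=70 shift=7
  byte[6]=0x53 cont=0 payload=0x53=83: acc |= 83<<7 -> acc=10694 shift=14 [end]
Varint 3: bytes[5:7] = C6 53 -> value 10694 (2 byte(s))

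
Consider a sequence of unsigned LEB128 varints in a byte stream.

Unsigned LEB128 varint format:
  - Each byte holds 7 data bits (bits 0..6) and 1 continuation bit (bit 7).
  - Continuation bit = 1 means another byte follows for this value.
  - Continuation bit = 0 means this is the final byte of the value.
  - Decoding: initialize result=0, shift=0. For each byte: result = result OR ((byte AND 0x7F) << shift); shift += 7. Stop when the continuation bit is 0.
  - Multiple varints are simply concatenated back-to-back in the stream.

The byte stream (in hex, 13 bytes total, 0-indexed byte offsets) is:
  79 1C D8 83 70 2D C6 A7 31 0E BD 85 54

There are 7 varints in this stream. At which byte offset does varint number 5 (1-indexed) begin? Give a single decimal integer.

  byte[0]=0x79 cont=0 payload=0x79=121: acc |= 121<<0 -> acc=121 shift=7 [end]
Varint 1: bytes[0:1] = 79 -> value 121 (1 byte(s))
  byte[1]=0x1C cont=0 payload=0x1C=28: acc |= 28<<0 -> acc=28 shift=7 [end]
Varint 2: bytes[1:2] = 1C -> value 28 (1 byte(s))
  byte[2]=0xD8 cont=1 payload=0x58=88: acc |= 88<<0 -> acc=88 shift=7
  byte[3]=0x83 cont=1 payload=0x03=3: acc |= 3<<7 -> acc=472 shift=14
  byte[4]=0x70 cont=0 payload=0x70=112: acc |= 112<<14 -> acc=1835480 shift=21 [end]
Varint 3: bytes[2:5] = D8 83 70 -> value 1835480 (3 byte(s))
  byte[5]=0x2D cont=0 payload=0x2D=45: acc |= 45<<0 -> acc=45 shift=7 [end]
Varint 4: bytes[5:6] = 2D -> value 45 (1 byte(s))
  byte[6]=0xC6 cont=1 payload=0x46=70: acc |= 70<<0 -> acc=70 shift=7
  byte[7]=0xA7 cont=1 payload=0x27=39: acc |= 39<<7 -> acc=5062 shift=14
  byte[8]=0x31 cont=0 payload=0x31=49: acc |= 49<<14 -> acc=807878 shift=21 [end]
Varint 5: bytes[6:9] = C6 A7 31 -> value 807878 (3 byte(s))
  byte[9]=0x0E cont=0 payload=0x0E=14: acc |= 14<<0 -> acc=14 shift=7 [end]
Varint 6: bytes[9:10] = 0E -> value 14 (1 byte(s))
  byte[10]=0xBD cont=1 payload=0x3D=61: acc |= 61<<0 -> acc=61 shift=7
  byte[11]=0x85 cont=1 payload=0x05=5: acc |= 5<<7 -> acc=701 shift=14
  byte[12]=0x54 cont=0 payload=0x54=84: acc |= 84<<14 -> acc=1376957 shift=21 [end]
Varint 7: bytes[10:13] = BD 85 54 -> value 1376957 (3 byte(s))

Answer: 6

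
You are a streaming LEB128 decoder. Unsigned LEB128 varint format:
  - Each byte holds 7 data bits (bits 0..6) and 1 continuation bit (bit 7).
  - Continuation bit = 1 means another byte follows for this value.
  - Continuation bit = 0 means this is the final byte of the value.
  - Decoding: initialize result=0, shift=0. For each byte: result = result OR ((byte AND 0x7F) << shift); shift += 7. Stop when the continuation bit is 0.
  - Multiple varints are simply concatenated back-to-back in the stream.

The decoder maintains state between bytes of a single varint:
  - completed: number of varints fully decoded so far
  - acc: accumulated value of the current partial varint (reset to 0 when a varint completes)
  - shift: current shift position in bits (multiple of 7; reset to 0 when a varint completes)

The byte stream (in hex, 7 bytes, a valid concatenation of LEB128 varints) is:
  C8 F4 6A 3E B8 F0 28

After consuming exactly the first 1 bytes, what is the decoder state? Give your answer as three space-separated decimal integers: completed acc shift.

Answer: 0 72 7

Derivation:
byte[0]=0xC8 cont=1 payload=0x48: acc |= 72<<0 -> completed=0 acc=72 shift=7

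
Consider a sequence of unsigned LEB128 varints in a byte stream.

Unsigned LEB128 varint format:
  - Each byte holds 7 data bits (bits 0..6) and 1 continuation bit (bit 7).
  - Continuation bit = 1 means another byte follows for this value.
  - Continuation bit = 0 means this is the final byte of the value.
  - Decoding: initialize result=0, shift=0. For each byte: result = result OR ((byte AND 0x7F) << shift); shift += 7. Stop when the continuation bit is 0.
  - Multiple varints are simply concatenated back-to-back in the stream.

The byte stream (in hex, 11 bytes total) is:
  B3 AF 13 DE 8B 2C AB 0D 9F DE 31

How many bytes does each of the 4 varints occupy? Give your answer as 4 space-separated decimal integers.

Answer: 3 3 2 3

Derivation:
  byte[0]=0xB3 cont=1 payload=0x33=51: acc |= 51<<0 -> acc=51 shift=7
  byte[1]=0xAF cont=1 payload=0x2F=47: acc |= 47<<7 -> acc=6067 shift=14
  byte[2]=0x13 cont=0 payload=0x13=19: acc |= 19<<14 -> acc=317363 shift=21 [end]
Varint 1: bytes[0:3] = B3 AF 13 -> value 317363 (3 byte(s))
  byte[3]=0xDE cont=1 payload=0x5E=94: acc |= 94<<0 -> acc=94 shift=7
  byte[4]=0x8B cont=1 payload=0x0B=11: acc |= 11<<7 -> acc=1502 shift=14
  byte[5]=0x2C cont=0 payload=0x2C=44: acc |= 44<<14 -> acc=722398 shift=21 [end]
Varint 2: bytes[3:6] = DE 8B 2C -> value 722398 (3 byte(s))
  byte[6]=0xAB cont=1 payload=0x2B=43: acc |= 43<<0 -> acc=43 shift=7
  byte[7]=0x0D cont=0 payload=0x0D=13: acc |= 13<<7 -> acc=1707 shift=14 [end]
Varint 3: bytes[6:8] = AB 0D -> value 1707 (2 byte(s))
  byte[8]=0x9F cont=1 payload=0x1F=31: acc |= 31<<0 -> acc=31 shift=7
  byte[9]=0xDE cont=1 payload=0x5E=94: acc |= 94<<7 -> acc=12063 shift=14
  byte[10]=0x31 cont=0 payload=0x31=49: acc |= 49<<14 -> acc=814879 shift=21 [end]
Varint 4: bytes[8:11] = 9F DE 31 -> value 814879 (3 byte(s))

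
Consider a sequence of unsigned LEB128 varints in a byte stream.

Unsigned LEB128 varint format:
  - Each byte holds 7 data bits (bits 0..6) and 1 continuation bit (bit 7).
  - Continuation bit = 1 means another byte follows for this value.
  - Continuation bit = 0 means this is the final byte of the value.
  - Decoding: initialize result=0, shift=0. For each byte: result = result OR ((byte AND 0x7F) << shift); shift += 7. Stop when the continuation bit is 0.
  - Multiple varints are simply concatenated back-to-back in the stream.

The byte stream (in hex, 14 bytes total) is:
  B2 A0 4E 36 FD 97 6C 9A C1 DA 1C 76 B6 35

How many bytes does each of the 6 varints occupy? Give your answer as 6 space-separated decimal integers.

  byte[0]=0xB2 cont=1 payload=0x32=50: acc |= 50<<0 -> acc=50 shift=7
  byte[1]=0xA0 cont=1 payload=0x20=32: acc |= 32<<7 -> acc=4146 shift=14
  byte[2]=0x4E cont=0 payload=0x4E=78: acc |= 78<<14 -> acc=1282098 shift=21 [end]
Varint 1: bytes[0:3] = B2 A0 4E -> value 1282098 (3 byte(s))
  byte[3]=0x36 cont=0 payload=0x36=54: acc |= 54<<0 -> acc=54 shift=7 [end]
Varint 2: bytes[3:4] = 36 -> value 54 (1 byte(s))
  byte[4]=0xFD cont=1 payload=0x7D=125: acc |= 125<<0 -> acc=125 shift=7
  byte[5]=0x97 cont=1 payload=0x17=23: acc |= 23<<7 -> acc=3069 shift=14
  byte[6]=0x6C cont=0 payload=0x6C=108: acc |= 108<<14 -> acc=1772541 shift=21 [end]
Varint 3: bytes[4:7] = FD 97 6C -> value 1772541 (3 byte(s))
  byte[7]=0x9A cont=1 payload=0x1A=26: acc |= 26<<0 -> acc=26 shift=7
  byte[8]=0xC1 cont=1 payload=0x41=65: acc |= 65<<7 -> acc=8346 shift=14
  byte[9]=0xDA cont=1 payload=0x5A=90: acc |= 90<<14 -> acc=1482906 shift=21
  byte[10]=0x1C cont=0 payload=0x1C=28: acc |= 28<<21 -> acc=60203162 shift=28 [end]
Varint 4: bytes[7:11] = 9A C1 DA 1C -> value 60203162 (4 byte(s))
  byte[11]=0x76 cont=0 payload=0x76=118: acc |= 118<<0 -> acc=118 shift=7 [end]
Varint 5: bytes[11:12] = 76 -> value 118 (1 byte(s))
  byte[12]=0xB6 cont=1 payload=0x36=54: acc |= 54<<0 -> acc=54 shift=7
  byte[13]=0x35 cont=0 payload=0x35=53: acc |= 53<<7 -> acc=6838 shift=14 [end]
Varint 6: bytes[12:14] = B6 35 -> value 6838 (2 byte(s))

Answer: 3 1 3 4 1 2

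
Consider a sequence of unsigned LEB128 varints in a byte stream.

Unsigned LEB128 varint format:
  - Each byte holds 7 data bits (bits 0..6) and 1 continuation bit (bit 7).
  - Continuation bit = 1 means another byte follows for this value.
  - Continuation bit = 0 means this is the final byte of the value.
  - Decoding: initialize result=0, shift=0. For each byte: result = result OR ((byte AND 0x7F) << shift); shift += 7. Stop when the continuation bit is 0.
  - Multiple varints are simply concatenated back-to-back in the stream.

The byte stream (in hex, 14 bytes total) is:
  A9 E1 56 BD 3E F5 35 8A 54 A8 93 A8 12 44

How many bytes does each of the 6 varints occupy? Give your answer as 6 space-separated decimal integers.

Answer: 3 2 2 2 4 1

Derivation:
  byte[0]=0xA9 cont=1 payload=0x29=41: acc |= 41<<0 -> acc=41 shift=7
  byte[1]=0xE1 cont=1 payload=0x61=97: acc |= 97<<7 -> acc=12457 shift=14
  byte[2]=0x56 cont=0 payload=0x56=86: acc |= 86<<14 -> acc=1421481 shift=21 [end]
Varint 1: bytes[0:3] = A9 E1 56 -> value 1421481 (3 byte(s))
  byte[3]=0xBD cont=1 payload=0x3D=61: acc |= 61<<0 -> acc=61 shift=7
  byte[4]=0x3E cont=0 payload=0x3E=62: acc |= 62<<7 -> acc=7997 shift=14 [end]
Varint 2: bytes[3:5] = BD 3E -> value 7997 (2 byte(s))
  byte[5]=0xF5 cont=1 payload=0x75=117: acc |= 117<<0 -> acc=117 shift=7
  byte[6]=0x35 cont=0 payload=0x35=53: acc |= 53<<7 -> acc=6901 shift=14 [end]
Varint 3: bytes[5:7] = F5 35 -> value 6901 (2 byte(s))
  byte[7]=0x8A cont=1 payload=0x0A=10: acc |= 10<<0 -> acc=10 shift=7
  byte[8]=0x54 cont=0 payload=0x54=84: acc |= 84<<7 -> acc=10762 shift=14 [end]
Varint 4: bytes[7:9] = 8A 54 -> value 10762 (2 byte(s))
  byte[9]=0xA8 cont=1 payload=0x28=40: acc |= 40<<0 -> acc=40 shift=7
  byte[10]=0x93 cont=1 payload=0x13=19: acc |= 19<<7 -> acc=2472 shift=14
  byte[11]=0xA8 cont=1 payload=0x28=40: acc |= 40<<14 -> acc=657832 shift=21
  byte[12]=0x12 cont=0 payload=0x12=18: acc |= 18<<21 -> acc=38406568 shift=28 [end]
Varint 5: bytes[9:13] = A8 93 A8 12 -> value 38406568 (4 byte(s))
  byte[13]=0x44 cont=0 payload=0x44=68: acc |= 68<<0 -> acc=68 shift=7 [end]
Varint 6: bytes[13:14] = 44 -> value 68 (1 byte(s))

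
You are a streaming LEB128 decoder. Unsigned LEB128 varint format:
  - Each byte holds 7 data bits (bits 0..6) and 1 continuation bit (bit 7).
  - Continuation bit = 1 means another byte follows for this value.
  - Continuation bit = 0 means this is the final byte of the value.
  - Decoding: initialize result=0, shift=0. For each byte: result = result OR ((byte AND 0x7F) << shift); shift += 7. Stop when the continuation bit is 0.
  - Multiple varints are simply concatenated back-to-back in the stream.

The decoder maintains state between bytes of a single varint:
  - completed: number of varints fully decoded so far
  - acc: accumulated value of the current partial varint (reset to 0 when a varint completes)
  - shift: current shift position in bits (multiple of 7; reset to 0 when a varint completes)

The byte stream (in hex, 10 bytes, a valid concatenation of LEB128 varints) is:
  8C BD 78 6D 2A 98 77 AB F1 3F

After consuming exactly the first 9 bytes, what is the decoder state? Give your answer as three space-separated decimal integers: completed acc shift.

byte[0]=0x8C cont=1 payload=0x0C: acc |= 12<<0 -> completed=0 acc=12 shift=7
byte[1]=0xBD cont=1 payload=0x3D: acc |= 61<<7 -> completed=0 acc=7820 shift=14
byte[2]=0x78 cont=0 payload=0x78: varint #1 complete (value=1973900); reset -> completed=1 acc=0 shift=0
byte[3]=0x6D cont=0 payload=0x6D: varint #2 complete (value=109); reset -> completed=2 acc=0 shift=0
byte[4]=0x2A cont=0 payload=0x2A: varint #3 complete (value=42); reset -> completed=3 acc=0 shift=0
byte[5]=0x98 cont=1 payload=0x18: acc |= 24<<0 -> completed=3 acc=24 shift=7
byte[6]=0x77 cont=0 payload=0x77: varint #4 complete (value=15256); reset -> completed=4 acc=0 shift=0
byte[7]=0xAB cont=1 payload=0x2B: acc |= 43<<0 -> completed=4 acc=43 shift=7
byte[8]=0xF1 cont=1 payload=0x71: acc |= 113<<7 -> completed=4 acc=14507 shift=14

Answer: 4 14507 14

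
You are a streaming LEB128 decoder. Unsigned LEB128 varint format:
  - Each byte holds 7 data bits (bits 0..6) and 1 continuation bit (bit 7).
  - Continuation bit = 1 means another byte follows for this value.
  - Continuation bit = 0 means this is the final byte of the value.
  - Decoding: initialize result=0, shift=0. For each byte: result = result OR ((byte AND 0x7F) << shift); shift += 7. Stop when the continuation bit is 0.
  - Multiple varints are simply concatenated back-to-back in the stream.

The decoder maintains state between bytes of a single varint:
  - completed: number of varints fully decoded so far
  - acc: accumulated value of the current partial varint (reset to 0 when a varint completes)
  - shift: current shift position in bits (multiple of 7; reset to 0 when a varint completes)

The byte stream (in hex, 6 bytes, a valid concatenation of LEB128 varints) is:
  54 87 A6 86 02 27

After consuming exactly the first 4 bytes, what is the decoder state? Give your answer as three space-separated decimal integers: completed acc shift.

byte[0]=0x54 cont=0 payload=0x54: varint #1 complete (value=84); reset -> completed=1 acc=0 shift=0
byte[1]=0x87 cont=1 payload=0x07: acc |= 7<<0 -> completed=1 acc=7 shift=7
byte[2]=0xA6 cont=1 payload=0x26: acc |= 38<<7 -> completed=1 acc=4871 shift=14
byte[3]=0x86 cont=1 payload=0x06: acc |= 6<<14 -> completed=1 acc=103175 shift=21

Answer: 1 103175 21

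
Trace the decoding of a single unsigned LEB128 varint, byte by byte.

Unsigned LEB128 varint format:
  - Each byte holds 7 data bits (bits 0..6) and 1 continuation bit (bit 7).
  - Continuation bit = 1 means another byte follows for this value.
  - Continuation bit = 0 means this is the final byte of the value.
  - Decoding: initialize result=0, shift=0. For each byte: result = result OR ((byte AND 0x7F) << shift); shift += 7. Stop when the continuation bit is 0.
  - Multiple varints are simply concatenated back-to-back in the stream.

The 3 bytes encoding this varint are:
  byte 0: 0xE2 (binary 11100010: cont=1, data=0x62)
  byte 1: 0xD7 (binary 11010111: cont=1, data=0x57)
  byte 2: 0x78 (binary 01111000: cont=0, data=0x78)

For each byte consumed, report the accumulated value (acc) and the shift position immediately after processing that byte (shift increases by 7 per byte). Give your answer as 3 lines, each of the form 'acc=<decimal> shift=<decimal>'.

byte 0=0xE2: payload=0x62=98, contrib = 98<<0 = 98; acc -> 98, shift -> 7
byte 1=0xD7: payload=0x57=87, contrib = 87<<7 = 11136; acc -> 11234, shift -> 14
byte 2=0x78: payload=0x78=120, contrib = 120<<14 = 1966080; acc -> 1977314, shift -> 21

Answer: acc=98 shift=7
acc=11234 shift=14
acc=1977314 shift=21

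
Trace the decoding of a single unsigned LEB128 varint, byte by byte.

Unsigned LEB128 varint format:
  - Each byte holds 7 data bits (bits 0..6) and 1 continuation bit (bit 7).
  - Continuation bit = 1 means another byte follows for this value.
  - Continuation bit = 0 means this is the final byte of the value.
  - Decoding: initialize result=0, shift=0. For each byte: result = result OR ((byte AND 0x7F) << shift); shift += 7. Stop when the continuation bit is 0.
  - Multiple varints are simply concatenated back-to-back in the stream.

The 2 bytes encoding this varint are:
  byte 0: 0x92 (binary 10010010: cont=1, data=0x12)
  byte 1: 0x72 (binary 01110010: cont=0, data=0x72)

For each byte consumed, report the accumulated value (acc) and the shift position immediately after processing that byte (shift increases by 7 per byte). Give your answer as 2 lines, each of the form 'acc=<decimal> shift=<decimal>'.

byte 0=0x92: payload=0x12=18, contrib = 18<<0 = 18; acc -> 18, shift -> 7
byte 1=0x72: payload=0x72=114, contrib = 114<<7 = 14592; acc -> 14610, shift -> 14

Answer: acc=18 shift=7
acc=14610 shift=14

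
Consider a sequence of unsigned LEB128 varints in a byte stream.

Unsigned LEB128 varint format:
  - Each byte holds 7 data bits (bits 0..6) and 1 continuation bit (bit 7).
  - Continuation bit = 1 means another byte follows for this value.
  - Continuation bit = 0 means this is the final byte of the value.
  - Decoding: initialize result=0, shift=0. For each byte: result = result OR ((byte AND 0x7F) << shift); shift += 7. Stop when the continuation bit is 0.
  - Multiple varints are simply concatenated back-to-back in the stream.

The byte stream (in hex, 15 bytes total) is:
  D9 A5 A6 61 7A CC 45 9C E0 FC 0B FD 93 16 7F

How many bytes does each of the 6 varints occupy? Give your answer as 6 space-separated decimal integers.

Answer: 4 1 2 4 3 1

Derivation:
  byte[0]=0xD9 cont=1 payload=0x59=89: acc |= 89<<0 -> acc=89 shift=7
  byte[1]=0xA5 cont=1 payload=0x25=37: acc |= 37<<7 -> acc=4825 shift=14
  byte[2]=0xA6 cont=1 payload=0x26=38: acc |= 38<<14 -> acc=627417 shift=21
  byte[3]=0x61 cont=0 payload=0x61=97: acc |= 97<<21 -> acc=204051161 shift=28 [end]
Varint 1: bytes[0:4] = D9 A5 A6 61 -> value 204051161 (4 byte(s))
  byte[4]=0x7A cont=0 payload=0x7A=122: acc |= 122<<0 -> acc=122 shift=7 [end]
Varint 2: bytes[4:5] = 7A -> value 122 (1 byte(s))
  byte[5]=0xCC cont=1 payload=0x4C=76: acc |= 76<<0 -> acc=76 shift=7
  byte[6]=0x45 cont=0 payload=0x45=69: acc |= 69<<7 -> acc=8908 shift=14 [end]
Varint 3: bytes[5:7] = CC 45 -> value 8908 (2 byte(s))
  byte[7]=0x9C cont=1 payload=0x1C=28: acc |= 28<<0 -> acc=28 shift=7
  byte[8]=0xE0 cont=1 payload=0x60=96: acc |= 96<<7 -> acc=12316 shift=14
  byte[9]=0xFC cont=1 payload=0x7C=124: acc |= 124<<14 -> acc=2043932 shift=21
  byte[10]=0x0B cont=0 payload=0x0B=11: acc |= 11<<21 -> acc=25112604 shift=28 [end]
Varint 4: bytes[7:11] = 9C E0 FC 0B -> value 25112604 (4 byte(s))
  byte[11]=0xFD cont=1 payload=0x7D=125: acc |= 125<<0 -> acc=125 shift=7
  byte[12]=0x93 cont=1 payload=0x13=19: acc |= 19<<7 -> acc=2557 shift=14
  byte[13]=0x16 cont=0 payload=0x16=22: acc |= 22<<14 -> acc=363005 shift=21 [end]
Varint 5: bytes[11:14] = FD 93 16 -> value 363005 (3 byte(s))
  byte[14]=0x7F cont=0 payload=0x7F=127: acc |= 127<<0 -> acc=127 shift=7 [end]
Varint 6: bytes[14:15] = 7F -> value 127 (1 byte(s))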